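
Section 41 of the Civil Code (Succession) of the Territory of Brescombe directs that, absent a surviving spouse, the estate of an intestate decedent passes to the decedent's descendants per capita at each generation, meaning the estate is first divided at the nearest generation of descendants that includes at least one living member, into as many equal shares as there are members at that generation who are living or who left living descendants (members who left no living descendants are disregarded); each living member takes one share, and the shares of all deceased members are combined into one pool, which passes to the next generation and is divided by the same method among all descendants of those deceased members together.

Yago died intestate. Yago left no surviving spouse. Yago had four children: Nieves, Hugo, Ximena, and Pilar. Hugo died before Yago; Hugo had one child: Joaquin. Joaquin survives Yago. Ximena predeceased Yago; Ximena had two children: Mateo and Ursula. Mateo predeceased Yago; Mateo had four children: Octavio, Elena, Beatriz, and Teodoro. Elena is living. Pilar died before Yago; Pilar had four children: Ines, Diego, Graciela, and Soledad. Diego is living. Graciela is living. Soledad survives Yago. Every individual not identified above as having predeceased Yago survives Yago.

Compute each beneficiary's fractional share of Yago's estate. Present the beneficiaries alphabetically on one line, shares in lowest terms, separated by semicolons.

There is no surviving spouse, so the entire estate passes to Yago's descendants per capita at each generation.
At generation 1 (Nieves, Hugo, Ximena, Pilar) there are 4 shares of (1)/4 = 1/4 each.
Living: Nieves — each takes 1/4.
Deceased: Hugo, Ximena, and Pilar. Their combined 3/4 is pooled and carried to generation 2.
At generation 2 (Joaquin, Mateo, Ursula, Ines, Diego, Graciela, Soledad) there are 7 shares of (3/4)/7 = 3/28 each.
Living: Joaquin, Ursula, Ines, Diego, Graciela, and Soledad — each takes 3/28.
Deceased: Mateo. That 3/28 share is carried to generation 3.
At generation 3 (Octavio, Elena, Beatriz, Teodoro) there are 4 shares of (3/28)/4 = 3/112 each.
Living: Octavio, Elena, Beatriz, and Teodoro — each takes 3/112.

Beatriz 3/112; Diego 3/28; Elena 3/112; Graciela 3/28; Ines 3/28; Joaquin 3/28; Nieves 1/4; Octavio 3/112; Soledad 3/28; Teodoro 3/112; Ursula 3/28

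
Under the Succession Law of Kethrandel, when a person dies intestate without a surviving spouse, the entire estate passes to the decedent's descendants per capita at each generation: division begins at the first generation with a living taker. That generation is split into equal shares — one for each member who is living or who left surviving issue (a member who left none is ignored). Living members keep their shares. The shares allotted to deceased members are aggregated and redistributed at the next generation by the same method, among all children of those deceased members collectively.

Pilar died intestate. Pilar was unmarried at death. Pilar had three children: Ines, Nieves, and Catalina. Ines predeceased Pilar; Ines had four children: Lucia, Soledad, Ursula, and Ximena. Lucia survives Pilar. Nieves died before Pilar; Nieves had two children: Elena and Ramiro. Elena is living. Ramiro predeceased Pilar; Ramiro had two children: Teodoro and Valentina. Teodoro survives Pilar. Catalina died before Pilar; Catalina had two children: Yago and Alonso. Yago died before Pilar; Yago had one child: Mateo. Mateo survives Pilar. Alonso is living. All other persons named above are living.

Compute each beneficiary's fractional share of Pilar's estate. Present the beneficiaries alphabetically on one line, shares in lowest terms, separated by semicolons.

Alonso 1/8; Elena 1/8; Lucia 1/8; Mateo 1/12; Soledad 1/8; Teodoro 1/12; Ursula 1/8; Valentina 1/12; Ximena 1/8

There is no surviving spouse, so the entire estate passes to Pilar's descendants per capita at each generation.
No one at generation 1 (Ines, Nieves, Catalina) is living; moving to the next generation.
At generation 2 (Lucia, Soledad, Ursula, Ximena, Elena, Ramiro, Yago, Alonso) there are 8 shares of (1)/8 = 1/8 each.
Living: Lucia, Soledad, Ursula, Ximena, Elena, and Alonso — each takes 1/8.
Deceased: Ramiro and Yago. Their combined 1/4 is pooled and carried to generation 3.
At generation 3 (Teodoro, Valentina, Mateo) there are 3 shares of (1/4)/3 = 1/12 each.
Living: Teodoro, Valentina, and Mateo — each takes 1/12.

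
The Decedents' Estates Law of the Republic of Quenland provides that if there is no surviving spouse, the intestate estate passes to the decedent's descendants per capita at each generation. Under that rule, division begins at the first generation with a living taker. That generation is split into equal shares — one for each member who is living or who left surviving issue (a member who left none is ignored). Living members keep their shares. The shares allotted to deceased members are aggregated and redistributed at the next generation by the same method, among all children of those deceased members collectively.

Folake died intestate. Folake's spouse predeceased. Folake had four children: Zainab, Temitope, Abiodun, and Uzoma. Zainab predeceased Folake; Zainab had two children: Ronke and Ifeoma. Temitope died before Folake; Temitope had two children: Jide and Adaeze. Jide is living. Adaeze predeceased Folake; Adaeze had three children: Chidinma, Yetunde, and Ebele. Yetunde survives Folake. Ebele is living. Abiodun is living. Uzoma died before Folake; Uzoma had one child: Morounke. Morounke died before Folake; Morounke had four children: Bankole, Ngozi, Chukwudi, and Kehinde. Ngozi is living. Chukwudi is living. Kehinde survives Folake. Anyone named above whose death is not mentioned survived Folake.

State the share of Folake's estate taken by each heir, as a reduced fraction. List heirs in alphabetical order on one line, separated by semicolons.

Abiodun 1/4; Bankole 3/70; Chidinma 3/70; Chukwudi 3/70; Ebele 3/70; Ifeoma 3/20; Jide 3/20; Kehinde 3/70; Ngozi 3/70; Ronke 3/20; Yetunde 3/70

There is no surviving spouse, so the entire estate passes to Folake's descendants per capita at each generation.
At generation 1 (Zainab, Temitope, Abiodun, Uzoma) there are 4 shares of (1)/4 = 1/4 each.
Living: Abiodun — each takes 1/4.
Deceased: Zainab, Temitope, and Uzoma. Their combined 3/4 is pooled and carried to generation 2.
At generation 2 (Ronke, Ifeoma, Jide, Adaeze, Morounke) there are 5 shares of (3/4)/5 = 3/20 each.
Living: Ronke, Ifeoma, and Jide — each takes 3/20.
Deceased: Adaeze and Morounke. Their combined 3/10 is pooled and carried to generation 3.
At generation 3 (Chidinma, Yetunde, Ebele, Bankole, Ngozi, Chukwudi, Kehinde) there are 7 shares of (3/10)/7 = 3/70 each.
Living: Chidinma, Yetunde, Ebele, Bankole, Ngozi, Chukwudi, and Kehinde — each takes 3/70.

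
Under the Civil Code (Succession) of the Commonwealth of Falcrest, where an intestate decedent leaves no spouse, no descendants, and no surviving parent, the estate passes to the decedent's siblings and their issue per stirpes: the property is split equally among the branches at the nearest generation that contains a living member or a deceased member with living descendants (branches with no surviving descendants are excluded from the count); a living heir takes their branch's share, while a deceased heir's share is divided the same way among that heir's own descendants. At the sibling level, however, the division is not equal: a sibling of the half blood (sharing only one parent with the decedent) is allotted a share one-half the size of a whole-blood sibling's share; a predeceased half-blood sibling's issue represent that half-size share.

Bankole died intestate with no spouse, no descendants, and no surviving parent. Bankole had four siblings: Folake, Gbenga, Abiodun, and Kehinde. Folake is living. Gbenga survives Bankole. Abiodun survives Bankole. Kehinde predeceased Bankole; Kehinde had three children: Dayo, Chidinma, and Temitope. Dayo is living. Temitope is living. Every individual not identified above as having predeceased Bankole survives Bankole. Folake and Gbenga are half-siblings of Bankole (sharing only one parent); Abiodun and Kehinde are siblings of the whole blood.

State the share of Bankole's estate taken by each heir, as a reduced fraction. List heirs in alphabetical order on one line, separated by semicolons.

Abiodun 1/3; Chidinma 1/9; Dayo 1/9; Folake 1/6; Gbenga 1/6; Temitope 1/9

No spouse, descendants, or parent survives, so the estate passes to Bankole's siblings per stirpes.
Half-blood siblings count for one-half the weight of whole-blood siblings at the initial division.
Dividing 1 in proportion to weights (total weight 3): Folake (weight 1/2) → 1/6; Gbenga (weight 1/2) → 1/6; Abiodun (weight 1) → 1/3; Kehinde (weight 1) → 1/3.
Folake is living and takes 1/6.
Gbenga is living and takes 1/6.
Abiodun is living and takes 1/3.
Kehinde predeceased; the 1/3 allotted to Kehinde's branch passes to Kehinde's issue by representation.
The 1/3 is divided into 3 equal shares of 1/9 among Dayo, Chidinma, Temitope.
Dayo is living and takes 1/9.
Chidinma is living and takes 1/9.
Temitope is living and takes 1/9.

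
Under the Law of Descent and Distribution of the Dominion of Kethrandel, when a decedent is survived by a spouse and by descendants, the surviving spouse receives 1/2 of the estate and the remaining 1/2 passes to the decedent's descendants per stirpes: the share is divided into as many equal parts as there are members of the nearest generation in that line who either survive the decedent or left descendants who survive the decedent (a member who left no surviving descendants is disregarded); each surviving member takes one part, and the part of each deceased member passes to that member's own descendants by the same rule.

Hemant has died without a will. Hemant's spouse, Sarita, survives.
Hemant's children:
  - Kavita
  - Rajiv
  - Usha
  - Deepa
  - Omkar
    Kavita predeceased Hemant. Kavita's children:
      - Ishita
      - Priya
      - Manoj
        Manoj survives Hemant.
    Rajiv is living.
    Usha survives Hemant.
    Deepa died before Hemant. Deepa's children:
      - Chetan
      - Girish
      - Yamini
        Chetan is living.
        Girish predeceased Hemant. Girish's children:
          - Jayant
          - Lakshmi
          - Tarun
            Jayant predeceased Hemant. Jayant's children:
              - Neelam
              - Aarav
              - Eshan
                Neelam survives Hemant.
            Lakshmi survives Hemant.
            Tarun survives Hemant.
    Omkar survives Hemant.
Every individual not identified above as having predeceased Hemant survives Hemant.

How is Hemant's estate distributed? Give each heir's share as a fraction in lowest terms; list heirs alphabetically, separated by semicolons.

Sarita, as surviving spouse, takes 1/2.
The remaining 1/2 passes to Hemant's descendants per stirpes.
The 1/2 is divided into 5 equal shares of 1/10 among Kavita, Rajiv, Usha, Deepa, Omkar.
Kavita predeceased; the 1/10 allotted to Kavita's branch passes to Kavita's issue by representation.
The 1/10 is divided into 3 equal shares of 1/30 among Ishita, Priya, Manoj.
Ishita is living and takes 1/30.
Priya is living and takes 1/30.
Manoj is living and takes 1/30.
Rajiv is living and takes 1/10.
Usha is living and takes 1/10.
Deepa predeceased; the 1/10 allotted to Deepa's branch passes to Deepa's issue by representation.
The 1/10 is divided into 3 equal shares of 1/30 among Chetan, Girish, Yamini.
Chetan is living and takes 1/30.
Girish predeceased; the 1/30 allotted to Girish's branch passes to Girish's issue by representation.
The 1/30 is divided into 3 equal shares of 1/90 among Jayant, Lakshmi, Tarun.
Jayant predeceased; the 1/90 allotted to Jayant's branch passes to Jayant's issue by representation.
The 1/90 is divided into 3 equal shares of 1/270 among Neelam, Aarav, Eshan.
Neelam is living and takes 1/270.
Aarav is living and takes 1/270.
Eshan is living and takes 1/270.
Lakshmi is living and takes 1/90.
Tarun is living and takes 1/90.
Yamini is living and takes 1/30.
Omkar is living and takes 1/10.

Aarav 1/270; Chetan 1/30; Eshan 1/270; Ishita 1/30; Lakshmi 1/90; Manoj 1/30; Neelam 1/270; Omkar 1/10; Priya 1/30; Rajiv 1/10; Sarita 1/2; Tarun 1/90; Usha 1/10; Yamini 1/30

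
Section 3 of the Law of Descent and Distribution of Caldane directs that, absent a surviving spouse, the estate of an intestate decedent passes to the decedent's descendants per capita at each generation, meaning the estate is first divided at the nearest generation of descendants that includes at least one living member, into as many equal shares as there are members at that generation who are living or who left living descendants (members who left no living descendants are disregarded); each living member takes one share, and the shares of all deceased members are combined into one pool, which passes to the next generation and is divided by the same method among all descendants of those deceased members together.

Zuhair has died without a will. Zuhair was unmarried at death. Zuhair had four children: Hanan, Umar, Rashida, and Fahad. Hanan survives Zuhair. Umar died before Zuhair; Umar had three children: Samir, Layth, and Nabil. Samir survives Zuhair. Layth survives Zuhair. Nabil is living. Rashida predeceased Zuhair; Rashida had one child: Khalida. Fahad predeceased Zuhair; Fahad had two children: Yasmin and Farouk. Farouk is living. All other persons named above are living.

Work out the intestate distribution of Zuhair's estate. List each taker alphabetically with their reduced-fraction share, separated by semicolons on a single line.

There is no surviving spouse, so the entire estate passes to Zuhair's descendants per capita at each generation.
At generation 1 (Hanan, Umar, Rashida, Fahad) there are 4 shares of (1)/4 = 1/4 each.
Living: Hanan — each takes 1/4.
Deceased: Umar, Rashida, and Fahad. Their combined 3/4 is pooled and carried to generation 2.
At generation 2 (Samir, Layth, Nabil, Khalida, Yasmin, Farouk) there are 6 shares of (3/4)/6 = 1/8 each.
Living: Samir, Layth, Nabil, Khalida, Yasmin, and Farouk — each takes 1/8.

Farouk 1/8; Hanan 1/4; Khalida 1/8; Layth 1/8; Nabil 1/8; Samir 1/8; Yasmin 1/8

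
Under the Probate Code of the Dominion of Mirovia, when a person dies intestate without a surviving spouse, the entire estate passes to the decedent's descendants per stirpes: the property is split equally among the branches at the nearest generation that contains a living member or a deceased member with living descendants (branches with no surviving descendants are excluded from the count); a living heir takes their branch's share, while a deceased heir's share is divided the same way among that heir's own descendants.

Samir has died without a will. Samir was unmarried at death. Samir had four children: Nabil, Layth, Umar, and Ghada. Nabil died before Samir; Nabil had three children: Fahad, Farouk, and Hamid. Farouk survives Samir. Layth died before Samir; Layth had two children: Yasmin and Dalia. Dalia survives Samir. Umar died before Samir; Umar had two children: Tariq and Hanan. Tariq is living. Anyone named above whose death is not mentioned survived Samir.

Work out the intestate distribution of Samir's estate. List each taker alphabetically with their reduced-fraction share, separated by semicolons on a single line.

Dalia 1/8; Fahad 1/12; Farouk 1/12; Ghada 1/4; Hamid 1/12; Hanan 1/8; Tariq 1/8; Yasmin 1/8

There is no surviving spouse, so the entire estate passes to Samir's descendants per stirpes.
The estate is divided into 4 equal shares of 1/4 among Nabil, Layth, Umar, Ghada.
Nabil predeceased; the 1/4 allotted to Nabil's branch passes to Nabil's issue by representation.
The 1/4 is divided into 3 equal shares of 1/12 among Fahad, Farouk, Hamid.
Fahad is living and takes 1/12.
Farouk is living and takes 1/12.
Hamid is living and takes 1/12.
Layth predeceased; the 1/4 allotted to Layth's branch passes to Layth's issue by representation.
The 1/4 is divided into 2 equal shares of 1/8 among Yasmin, Dalia.
Yasmin is living and takes 1/8.
Dalia is living and takes 1/8.
Umar predeceased; the 1/4 allotted to Umar's branch passes to Umar's issue by representation.
The 1/4 is divided into 2 equal shares of 1/8 among Tariq, Hanan.
Tariq is living and takes 1/8.
Hanan is living and takes 1/8.
Ghada is living and takes 1/4.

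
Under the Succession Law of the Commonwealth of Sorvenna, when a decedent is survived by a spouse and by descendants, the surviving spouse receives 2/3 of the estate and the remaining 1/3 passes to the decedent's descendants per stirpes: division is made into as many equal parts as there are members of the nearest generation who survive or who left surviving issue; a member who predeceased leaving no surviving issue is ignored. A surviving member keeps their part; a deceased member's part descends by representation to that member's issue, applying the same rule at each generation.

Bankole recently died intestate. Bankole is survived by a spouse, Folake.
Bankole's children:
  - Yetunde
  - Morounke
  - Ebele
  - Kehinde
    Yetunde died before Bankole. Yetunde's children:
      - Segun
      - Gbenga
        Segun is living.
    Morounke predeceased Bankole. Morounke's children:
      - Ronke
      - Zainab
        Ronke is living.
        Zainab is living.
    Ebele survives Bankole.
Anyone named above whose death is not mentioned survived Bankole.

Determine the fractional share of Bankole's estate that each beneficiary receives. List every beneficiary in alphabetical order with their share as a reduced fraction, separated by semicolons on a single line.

Ebele 1/12; Folake 2/3; Gbenga 1/24; Kehinde 1/12; Ronke 1/24; Segun 1/24; Zainab 1/24

Folake, as surviving spouse, takes 2/3.
The remaining 1/3 passes to Bankole's descendants per stirpes.
The 1/3 is divided into 4 equal shares of 1/12 among Yetunde, Morounke, Ebele, Kehinde.
Yetunde predeceased; the 1/12 allotted to Yetunde's branch passes to Yetunde's issue by representation.
The 1/12 is divided into 2 equal shares of 1/24 among Segun, Gbenga.
Segun is living and takes 1/24.
Gbenga is living and takes 1/24.
Morounke predeceased; the 1/12 allotted to Morounke's branch passes to Morounke's issue by representation.
The 1/12 is divided into 2 equal shares of 1/24 among Ronke, Zainab.
Ronke is living and takes 1/24.
Zainab is living and takes 1/24.
Ebele is living and takes 1/12.
Kehinde is living and takes 1/12.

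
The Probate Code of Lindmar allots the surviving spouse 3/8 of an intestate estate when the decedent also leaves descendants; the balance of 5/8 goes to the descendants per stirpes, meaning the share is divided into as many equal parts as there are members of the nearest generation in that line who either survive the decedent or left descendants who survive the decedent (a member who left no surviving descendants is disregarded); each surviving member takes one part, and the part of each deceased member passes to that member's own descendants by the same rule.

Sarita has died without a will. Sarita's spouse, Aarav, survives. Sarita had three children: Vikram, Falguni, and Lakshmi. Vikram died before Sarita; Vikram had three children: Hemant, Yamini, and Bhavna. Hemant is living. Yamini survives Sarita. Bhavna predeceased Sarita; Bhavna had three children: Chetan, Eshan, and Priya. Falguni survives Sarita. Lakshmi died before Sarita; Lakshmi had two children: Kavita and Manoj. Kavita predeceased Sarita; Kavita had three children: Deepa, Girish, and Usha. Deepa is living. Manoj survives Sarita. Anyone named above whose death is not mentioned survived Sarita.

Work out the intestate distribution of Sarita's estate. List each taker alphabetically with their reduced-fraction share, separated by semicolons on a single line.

Aarav 3/8; Chetan 5/216; Deepa 5/144; Eshan 5/216; Falguni 5/24; Girish 5/144; Hemant 5/72; Manoj 5/48; Priya 5/216; Usha 5/144; Yamini 5/72

Aarav, as surviving spouse, takes 3/8.
The remaining 5/8 passes to Sarita's descendants per stirpes.
The 5/8 is divided into 3 equal shares of 5/24 among Vikram, Falguni, Lakshmi.
Vikram predeceased; the 5/24 allotted to Vikram's branch passes to Vikram's issue by representation.
The 5/24 is divided into 3 equal shares of 5/72 among Hemant, Yamini, Bhavna.
Hemant is living and takes 5/72.
Yamini is living and takes 5/72.
Bhavna predeceased; the 5/72 allotted to Bhavna's branch passes to Bhavna's issue by representation.
The 5/72 is divided into 3 equal shares of 5/216 among Chetan, Eshan, Priya.
Chetan is living and takes 5/216.
Eshan is living and takes 5/216.
Priya is living and takes 5/216.
Falguni is living and takes 5/24.
Lakshmi predeceased; the 5/24 allotted to Lakshmi's branch passes to Lakshmi's issue by representation.
The 5/24 is divided into 2 equal shares of 5/48 among Kavita, Manoj.
Kavita predeceased; the 5/48 allotted to Kavita's branch passes to Kavita's issue by representation.
The 5/48 is divided into 3 equal shares of 5/144 among Deepa, Girish, Usha.
Deepa is living and takes 5/144.
Girish is living and takes 5/144.
Usha is living and takes 5/144.
Manoj is living and takes 5/48.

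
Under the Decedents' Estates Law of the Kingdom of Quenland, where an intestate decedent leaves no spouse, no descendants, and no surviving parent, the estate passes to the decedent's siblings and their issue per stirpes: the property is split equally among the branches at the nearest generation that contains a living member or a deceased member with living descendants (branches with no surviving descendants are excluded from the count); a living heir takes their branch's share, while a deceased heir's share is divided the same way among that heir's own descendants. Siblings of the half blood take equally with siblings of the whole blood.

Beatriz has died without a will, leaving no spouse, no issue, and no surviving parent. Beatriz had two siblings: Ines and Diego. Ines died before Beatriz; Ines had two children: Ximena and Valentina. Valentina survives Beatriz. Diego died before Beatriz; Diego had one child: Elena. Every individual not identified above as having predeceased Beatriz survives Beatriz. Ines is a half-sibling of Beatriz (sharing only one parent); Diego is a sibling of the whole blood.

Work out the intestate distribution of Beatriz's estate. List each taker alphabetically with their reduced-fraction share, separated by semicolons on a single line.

No spouse, descendants, or parent survives, so the estate passes to Beatriz's siblings per stirpes.
Half-blood and whole-blood siblings take equally under the stated rule.
The estate is divided into 2 equal shares of 1/2 among Ines, Diego.
Ines predeceased; the 1/2 allotted to Ines's branch passes to Ines's issue by representation.
The 1/2 is divided into 2 equal shares of 1/4 among Ximena, Valentina.
Ximena is living and takes 1/4.
Valentina is living and takes 1/4.
Diego predeceased; the 1/2 allotted to Diego's branch passes to Diego's issue by representation.
Elena is the sole taker at this level and receives the full 1/2.

Elena 1/2; Valentina 1/4; Ximena 1/4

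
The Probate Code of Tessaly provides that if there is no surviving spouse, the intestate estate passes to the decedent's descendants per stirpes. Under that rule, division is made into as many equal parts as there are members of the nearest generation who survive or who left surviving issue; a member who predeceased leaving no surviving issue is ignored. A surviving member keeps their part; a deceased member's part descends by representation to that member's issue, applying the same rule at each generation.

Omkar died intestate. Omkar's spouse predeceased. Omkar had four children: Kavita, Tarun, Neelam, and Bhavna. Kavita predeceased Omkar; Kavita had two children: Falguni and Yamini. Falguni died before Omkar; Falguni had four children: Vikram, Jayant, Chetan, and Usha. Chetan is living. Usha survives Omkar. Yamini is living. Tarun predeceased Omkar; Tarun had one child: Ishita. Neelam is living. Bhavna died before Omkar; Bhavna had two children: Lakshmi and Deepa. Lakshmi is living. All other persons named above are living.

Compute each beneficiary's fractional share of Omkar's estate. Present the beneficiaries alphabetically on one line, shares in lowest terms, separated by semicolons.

There is no surviving spouse, so the entire estate passes to Omkar's descendants per stirpes.
The estate is divided into 4 equal shares of 1/4 among Kavita, Tarun, Neelam, Bhavna.
Kavita predeceased; the 1/4 allotted to Kavita's branch passes to Kavita's issue by representation.
The 1/4 is divided into 2 equal shares of 1/8 among Falguni, Yamini.
Falguni predeceased; the 1/8 allotted to Falguni's branch passes to Falguni's issue by representation.
The 1/8 is divided into 4 equal shares of 1/32 among Vikram, Jayant, Chetan, Usha.
Vikram is living and takes 1/32.
Jayant is living and takes 1/32.
Chetan is living and takes 1/32.
Usha is living and takes 1/32.
Yamini is living and takes 1/8.
Tarun predeceased; the 1/4 allotted to Tarun's branch passes to Tarun's issue by representation.
Ishita is the sole taker at this level and receives the full 1/4.
Neelam is living and takes 1/4.
Bhavna predeceased; the 1/4 allotted to Bhavna's branch passes to Bhavna's issue by representation.
The 1/4 is divided into 2 equal shares of 1/8 among Lakshmi, Deepa.
Lakshmi is living and takes 1/8.
Deepa is living and takes 1/8.

Chetan 1/32; Deepa 1/8; Ishita 1/4; Jayant 1/32; Lakshmi 1/8; Neelam 1/4; Usha 1/32; Vikram 1/32; Yamini 1/8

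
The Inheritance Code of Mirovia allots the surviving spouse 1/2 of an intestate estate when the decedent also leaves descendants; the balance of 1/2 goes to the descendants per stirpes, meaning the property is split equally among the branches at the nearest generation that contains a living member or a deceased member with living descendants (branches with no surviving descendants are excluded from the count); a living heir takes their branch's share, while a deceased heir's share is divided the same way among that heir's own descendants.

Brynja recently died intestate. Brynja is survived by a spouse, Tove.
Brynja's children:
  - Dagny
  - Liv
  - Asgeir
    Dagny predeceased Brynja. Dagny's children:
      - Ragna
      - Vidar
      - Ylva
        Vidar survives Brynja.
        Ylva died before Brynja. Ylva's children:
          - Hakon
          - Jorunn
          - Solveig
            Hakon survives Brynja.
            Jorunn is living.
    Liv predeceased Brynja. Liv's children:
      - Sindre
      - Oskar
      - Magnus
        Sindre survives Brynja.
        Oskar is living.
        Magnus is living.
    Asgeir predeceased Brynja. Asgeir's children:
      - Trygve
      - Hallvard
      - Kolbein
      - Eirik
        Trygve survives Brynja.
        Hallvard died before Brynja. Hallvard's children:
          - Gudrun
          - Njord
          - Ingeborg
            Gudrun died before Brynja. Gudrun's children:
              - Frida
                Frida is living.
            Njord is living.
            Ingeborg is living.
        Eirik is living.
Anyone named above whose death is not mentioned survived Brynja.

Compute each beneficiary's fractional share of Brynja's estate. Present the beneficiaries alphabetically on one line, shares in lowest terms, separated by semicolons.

Tove, as surviving spouse, takes 1/2.
The remaining 1/2 passes to Brynja's descendants per stirpes.
The 1/2 is divided into 3 equal shares of 1/6 among Dagny, Liv, Asgeir.
Dagny predeceased; the 1/6 allotted to Dagny's branch passes to Dagny's issue by representation.
The 1/6 is divided into 3 equal shares of 1/18 among Ragna, Vidar, Ylva.
Ragna is living and takes 1/18.
Vidar is living and takes 1/18.
Ylva predeceased; the 1/18 allotted to Ylva's branch passes to Ylva's issue by representation.
The 1/18 is divided into 3 equal shares of 1/54 among Hakon, Jorunn, Solveig.
Hakon is living and takes 1/54.
Jorunn is living and takes 1/54.
Solveig is living and takes 1/54.
Liv predeceased; the 1/6 allotted to Liv's branch passes to Liv's issue by representation.
The 1/6 is divided into 3 equal shares of 1/18 among Sindre, Oskar, Magnus.
Sindre is living and takes 1/18.
Oskar is living and takes 1/18.
Magnus is living and takes 1/18.
Asgeir predeceased; the 1/6 allotted to Asgeir's branch passes to Asgeir's issue by representation.
The 1/6 is divided into 4 equal shares of 1/24 among Trygve, Hallvard, Kolbein, Eirik.
Trygve is living and takes 1/24.
Hallvard predeceased; the 1/24 allotted to Hallvard's branch passes to Hallvard's issue by representation.
The 1/24 is divided into 3 equal shares of 1/72 among Gudrun, Njord, Ingeborg.
Gudrun predeceased; the 1/72 allotted to Gudrun's branch passes to Gudrun's issue by representation.
Frida is the sole taker at this level and receives the full 1/72.
Njord is living and takes 1/72.
Ingeborg is living and takes 1/72.
Kolbein is living and takes 1/24.
Eirik is living and takes 1/24.

Eirik 1/24; Frida 1/72; Hakon 1/54; Ingeborg 1/72; Jorunn 1/54; Kolbein 1/24; Magnus 1/18; Njord 1/72; Oskar 1/18; Ragna 1/18; Sindre 1/18; Solveig 1/54; Tove 1/2; Trygve 1/24; Vidar 1/18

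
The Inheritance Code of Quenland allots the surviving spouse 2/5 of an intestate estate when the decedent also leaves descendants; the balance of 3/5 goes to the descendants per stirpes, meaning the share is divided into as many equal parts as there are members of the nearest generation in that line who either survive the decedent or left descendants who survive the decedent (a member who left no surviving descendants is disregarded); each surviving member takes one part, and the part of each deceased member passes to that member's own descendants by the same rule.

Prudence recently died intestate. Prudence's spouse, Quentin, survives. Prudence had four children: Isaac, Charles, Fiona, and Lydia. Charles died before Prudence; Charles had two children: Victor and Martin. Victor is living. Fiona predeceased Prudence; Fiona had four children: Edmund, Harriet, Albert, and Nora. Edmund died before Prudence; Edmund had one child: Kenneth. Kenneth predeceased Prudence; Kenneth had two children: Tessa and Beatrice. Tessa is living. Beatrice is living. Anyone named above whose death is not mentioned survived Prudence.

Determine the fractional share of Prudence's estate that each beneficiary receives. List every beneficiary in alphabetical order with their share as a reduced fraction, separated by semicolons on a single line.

Albert 3/80; Beatrice 3/160; Harriet 3/80; Isaac 3/20; Lydia 3/20; Martin 3/40; Nora 3/80; Quentin 2/5; Tessa 3/160; Victor 3/40

Quentin, as surviving spouse, takes 2/5.
The remaining 3/5 passes to Prudence's descendants per stirpes.
The 3/5 is divided into 4 equal shares of 3/20 among Isaac, Charles, Fiona, Lydia.
Isaac is living and takes 3/20.
Charles predeceased; the 3/20 allotted to Charles's branch passes to Charles's issue by representation.
The 3/20 is divided into 2 equal shares of 3/40 among Victor, Martin.
Victor is living and takes 3/40.
Martin is living and takes 3/40.
Fiona predeceased; the 3/20 allotted to Fiona's branch passes to Fiona's issue by representation.
The 3/20 is divided into 4 equal shares of 3/80 among Edmund, Harriet, Albert, Nora.
Edmund predeceased; the 3/80 allotted to Edmund's branch passes to Edmund's issue by representation.
Kenneth's line is the sole branch at this level, so the full 3/80 passes to Kenneth's issue by representation.
The 3/80 is divided into 2 equal shares of 3/160 among Tessa, Beatrice.
Tessa is living and takes 3/160.
Beatrice is living and takes 3/160.
Harriet is living and takes 3/80.
Albert is living and takes 3/80.
Nora is living and takes 3/80.
Lydia is living and takes 3/20.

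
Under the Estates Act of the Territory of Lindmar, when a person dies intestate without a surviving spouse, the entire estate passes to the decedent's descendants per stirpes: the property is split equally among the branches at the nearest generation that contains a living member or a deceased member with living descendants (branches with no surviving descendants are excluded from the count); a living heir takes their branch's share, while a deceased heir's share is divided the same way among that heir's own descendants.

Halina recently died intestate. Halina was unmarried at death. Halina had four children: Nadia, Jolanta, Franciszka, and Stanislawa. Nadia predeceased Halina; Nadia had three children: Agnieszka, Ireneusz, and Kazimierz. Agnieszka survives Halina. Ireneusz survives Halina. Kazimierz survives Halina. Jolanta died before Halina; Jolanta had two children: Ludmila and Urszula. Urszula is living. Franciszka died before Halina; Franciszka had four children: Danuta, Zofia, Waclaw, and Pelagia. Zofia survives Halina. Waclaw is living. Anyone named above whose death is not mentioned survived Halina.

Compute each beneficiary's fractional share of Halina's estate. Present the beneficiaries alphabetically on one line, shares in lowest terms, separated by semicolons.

There is no surviving spouse, so the entire estate passes to Halina's descendants per stirpes.
The estate is divided into 4 equal shares of 1/4 among Nadia, Jolanta, Franciszka, Stanislawa.
Nadia predeceased; the 1/4 allotted to Nadia's branch passes to Nadia's issue by representation.
The 1/4 is divided into 3 equal shares of 1/12 among Agnieszka, Ireneusz, Kazimierz.
Agnieszka is living and takes 1/12.
Ireneusz is living and takes 1/12.
Kazimierz is living and takes 1/12.
Jolanta predeceased; the 1/4 allotted to Jolanta's branch passes to Jolanta's issue by representation.
The 1/4 is divided into 2 equal shares of 1/8 among Ludmila, Urszula.
Ludmila is living and takes 1/8.
Urszula is living and takes 1/8.
Franciszka predeceased; the 1/4 allotted to Franciszka's branch passes to Franciszka's issue by representation.
The 1/4 is divided into 4 equal shares of 1/16 among Danuta, Zofia, Waclaw, Pelagia.
Danuta is living and takes 1/16.
Zofia is living and takes 1/16.
Waclaw is living and takes 1/16.
Pelagia is living and takes 1/16.
Stanislawa is living and takes 1/4.

Agnieszka 1/12; Danuta 1/16; Ireneusz 1/12; Kazimierz 1/12; Ludmila 1/8; Pelagia 1/16; Stanislawa 1/4; Urszula 1/8; Waclaw 1/16; Zofia 1/16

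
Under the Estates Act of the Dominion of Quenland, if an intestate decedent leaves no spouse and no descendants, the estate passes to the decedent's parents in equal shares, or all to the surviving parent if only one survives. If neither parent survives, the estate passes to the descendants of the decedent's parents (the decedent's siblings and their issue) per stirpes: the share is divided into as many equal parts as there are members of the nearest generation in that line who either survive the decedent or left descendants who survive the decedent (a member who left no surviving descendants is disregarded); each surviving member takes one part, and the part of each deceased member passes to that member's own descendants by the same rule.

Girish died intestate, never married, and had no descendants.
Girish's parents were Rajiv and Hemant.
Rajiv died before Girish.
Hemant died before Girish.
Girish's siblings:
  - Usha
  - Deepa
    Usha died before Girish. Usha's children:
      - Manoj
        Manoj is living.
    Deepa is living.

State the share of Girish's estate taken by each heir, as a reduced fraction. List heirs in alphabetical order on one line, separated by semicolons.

Deepa 1/2; Manoj 1/2

Neither parent survives and there are no descendants, so the estate passes to Girish's siblings and their issue per stirpes.
The estate is divided into 2 equal shares of 1/2 among Usha, Deepa.
Usha predeceased; the 1/2 allotted to Usha's branch passes to Usha's issue by representation.
Manoj is the sole taker at this level and receives the full 1/2.
Deepa is living and takes 1/2.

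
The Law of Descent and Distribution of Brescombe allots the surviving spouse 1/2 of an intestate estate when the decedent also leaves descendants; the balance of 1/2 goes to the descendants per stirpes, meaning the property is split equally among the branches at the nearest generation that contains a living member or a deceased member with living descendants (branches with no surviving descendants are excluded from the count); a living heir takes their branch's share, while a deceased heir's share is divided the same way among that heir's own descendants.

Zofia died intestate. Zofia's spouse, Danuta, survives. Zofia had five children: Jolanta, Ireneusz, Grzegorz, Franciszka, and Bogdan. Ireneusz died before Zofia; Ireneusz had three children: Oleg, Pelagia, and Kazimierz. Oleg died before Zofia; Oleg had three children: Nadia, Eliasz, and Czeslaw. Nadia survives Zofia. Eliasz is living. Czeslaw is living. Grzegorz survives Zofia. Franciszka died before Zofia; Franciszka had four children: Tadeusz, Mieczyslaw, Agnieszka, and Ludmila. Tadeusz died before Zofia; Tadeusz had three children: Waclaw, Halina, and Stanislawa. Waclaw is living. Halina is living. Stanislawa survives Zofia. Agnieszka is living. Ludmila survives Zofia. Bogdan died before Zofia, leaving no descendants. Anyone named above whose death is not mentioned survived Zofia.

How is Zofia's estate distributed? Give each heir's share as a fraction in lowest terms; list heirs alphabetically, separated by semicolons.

Danuta, as surviving spouse, takes 1/2.
The remaining 1/2 passes to Zofia's descendants per stirpes.
Bogdan left no surviving issue, so that branch lapses and is disregarded.
The 1/2 is divided into 4 equal shares of 1/8 among Jolanta, Ireneusz, Grzegorz, Franciszka.
Jolanta is living and takes 1/8.
Ireneusz predeceased; the 1/8 allotted to Ireneusz's branch passes to Ireneusz's issue by representation.
The 1/8 is divided into 3 equal shares of 1/24 among Oleg, Pelagia, Kazimierz.
Oleg predeceased; the 1/24 allotted to Oleg's branch passes to Oleg's issue by representation.
The 1/24 is divided into 3 equal shares of 1/72 among Nadia, Eliasz, Czeslaw.
Nadia is living and takes 1/72.
Eliasz is living and takes 1/72.
Czeslaw is living and takes 1/72.
Pelagia is living and takes 1/24.
Kazimierz is living and takes 1/24.
Grzegorz is living and takes 1/8.
Franciszka predeceased; the 1/8 allotted to Franciszka's branch passes to Franciszka's issue by representation.
The 1/8 is divided into 4 equal shares of 1/32 among Tadeusz, Mieczyslaw, Agnieszka, Ludmila.
Tadeusz predeceased; the 1/32 allotted to Tadeusz's branch passes to Tadeusz's issue by representation.
The 1/32 is divided into 3 equal shares of 1/96 among Waclaw, Halina, Stanislawa.
Waclaw is living and takes 1/96.
Halina is living and takes 1/96.
Stanislawa is living and takes 1/96.
Mieczyslaw is living and takes 1/32.
Agnieszka is living and takes 1/32.
Ludmila is living and takes 1/32.

Agnieszka 1/32; Czeslaw 1/72; Danuta 1/2; Eliasz 1/72; Grzegorz 1/8; Halina 1/96; Jolanta 1/8; Kazimierz 1/24; Ludmila 1/32; Mieczyslaw 1/32; Nadia 1/72; Pelagia 1/24; Stanislawa 1/96; Waclaw 1/96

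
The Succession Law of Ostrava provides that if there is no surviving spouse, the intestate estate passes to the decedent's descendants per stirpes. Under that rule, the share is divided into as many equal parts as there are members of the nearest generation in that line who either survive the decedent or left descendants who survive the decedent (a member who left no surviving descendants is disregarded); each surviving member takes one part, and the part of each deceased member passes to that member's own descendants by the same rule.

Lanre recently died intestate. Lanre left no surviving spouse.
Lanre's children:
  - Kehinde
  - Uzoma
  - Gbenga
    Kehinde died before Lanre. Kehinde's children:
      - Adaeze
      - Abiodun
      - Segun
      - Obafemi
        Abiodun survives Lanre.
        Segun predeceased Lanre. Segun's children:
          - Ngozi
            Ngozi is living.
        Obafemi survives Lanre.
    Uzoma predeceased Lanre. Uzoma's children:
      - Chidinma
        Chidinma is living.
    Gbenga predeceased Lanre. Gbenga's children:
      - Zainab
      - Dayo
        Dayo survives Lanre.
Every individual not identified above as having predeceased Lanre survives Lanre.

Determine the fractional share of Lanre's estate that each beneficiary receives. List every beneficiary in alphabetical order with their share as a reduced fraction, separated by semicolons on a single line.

Abiodun 1/12; Adaeze 1/12; Chidinma 1/3; Dayo 1/6; Ngozi 1/12; Obafemi 1/12; Zainab 1/6

There is no surviving spouse, so the entire estate passes to Lanre's descendants per stirpes.
The estate is divided into 3 equal shares of 1/3 among Kehinde, Uzoma, Gbenga.
Kehinde predeceased; the 1/3 allotted to Kehinde's branch passes to Kehinde's issue by representation.
The 1/3 is divided into 4 equal shares of 1/12 among Adaeze, Abiodun, Segun, Obafemi.
Adaeze is living and takes 1/12.
Abiodun is living and takes 1/12.
Segun predeceased; the 1/12 allotted to Segun's branch passes to Segun's issue by representation.
Ngozi is the sole taker at this level and receives the full 1/12.
Obafemi is living and takes 1/12.
Uzoma predeceased; the 1/3 allotted to Uzoma's branch passes to Uzoma's issue by representation.
Chidinma is the sole taker at this level and receives the full 1/3.
Gbenga predeceased; the 1/3 allotted to Gbenga's branch passes to Gbenga's issue by representation.
The 1/3 is divided into 2 equal shares of 1/6 among Zainab, Dayo.
Zainab is living and takes 1/6.
Dayo is living and takes 1/6.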